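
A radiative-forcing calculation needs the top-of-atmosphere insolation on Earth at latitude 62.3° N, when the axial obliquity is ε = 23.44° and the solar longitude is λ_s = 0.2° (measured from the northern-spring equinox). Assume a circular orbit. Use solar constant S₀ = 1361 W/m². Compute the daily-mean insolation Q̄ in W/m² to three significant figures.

Q̄ ≈ 202 W/m²

Solar declination: sin δ = sin ε · sin λ_s = sin 23.44° × sin 0.2° = 0.00139, so δ = +0.080°.
cos H₀ = −tan(+62.3°) tan(+0.080°) = -0.0026, H₀ = 1.5734 rad.
Bracket: H₀ sin φ sin δ + cos φ cos δ sin H₀ = 1.5734×0.88539×0.00139 + 0.46484×1.00000×1.00000 = 0.001936 + 0.464840 = 0.466776.
Q̄ = (S₀/π) × [bracket] = (1361/π) × 0.466776 = 202.2 W/m².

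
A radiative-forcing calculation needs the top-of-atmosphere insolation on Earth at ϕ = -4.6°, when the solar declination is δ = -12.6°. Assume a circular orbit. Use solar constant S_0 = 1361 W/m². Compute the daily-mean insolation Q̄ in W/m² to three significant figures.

Q̄ ≈ 433 W/m²

cos h₀ = −tan(-4.6°) tan(-12.600°) = -0.0180, h₀ = 1.5888 rad.
Bracket: h₀ sin ϕ sin δ + cos ϕ cos δ sin h₀ = 1.5888×-0.08020×-0.21814 + 0.99678×0.97592×0.99984 = 0.027796 + 0.972622 = 1.000418.
Q̄ = (S_0/π) × [bracket] = (1361/π) × 1.000418 = 433.4 W/m².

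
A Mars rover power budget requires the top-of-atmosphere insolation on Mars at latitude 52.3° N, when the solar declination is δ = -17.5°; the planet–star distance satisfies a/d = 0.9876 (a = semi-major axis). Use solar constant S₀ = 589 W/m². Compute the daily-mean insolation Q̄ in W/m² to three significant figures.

Q̄ ≈ 47.3 W/m²

cos H₀ = −tan(+52.3°) tan(-17.500°) = 0.4079, H₀ = 1.1506 rad.
Bracket: H₀ sin φ sin δ + cos φ cos δ sin H₀ = 1.1506×0.79122×-0.30071 + 0.61153×0.95372×0.91300 = -0.273760 + 0.532488 = 0.258728.
Inverse-square distance factor (a/d)² = 0.9876² = 0.975354.
Q̄ = (S₀/π) × 0.975354 × [bracket] = (589/π) × 0.975354 × 0.258728 = 47.31 W/m².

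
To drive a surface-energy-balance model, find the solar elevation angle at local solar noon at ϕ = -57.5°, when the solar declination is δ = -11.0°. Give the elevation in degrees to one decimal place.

At local noon the hour angle is zero, so the zenith angle equals |ϕ − δ| = |-57.5° − (-11.000°)| = 46.500°.
Elevation = 90° − 46.500° = 43.5°.

43.5°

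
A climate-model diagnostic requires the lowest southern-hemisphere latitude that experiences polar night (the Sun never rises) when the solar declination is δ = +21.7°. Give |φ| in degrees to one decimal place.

|φ| = 68.3°

Polar night requires cos H₀ = −tan φ tan δ ≥ 1, i.e. tan φ tan δ ≤ −1.
The boundary is |tan φ| · |tan δ| = 1, so |φ| = 90° − |δ| = 90° − 21.7° = 68.3° in the southern hemisphere.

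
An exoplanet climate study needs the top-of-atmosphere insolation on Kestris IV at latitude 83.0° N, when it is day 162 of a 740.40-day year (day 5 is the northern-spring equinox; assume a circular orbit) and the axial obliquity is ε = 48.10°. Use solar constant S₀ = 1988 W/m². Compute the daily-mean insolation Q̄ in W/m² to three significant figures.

Q̄ ≈ 1.43e+03 W/m²

Solar longitude: λ_s = 360° × (162 − 5)/740.40 = 76.337°.
sin δ = sin 48.10° × sin 76.337° = 0.72325, so δ = +46.323°.
cos H₀ = −tan(+83.0°) tan(+46.323°) = -8.5295 ≤ −1 ⇒ polar day, H₀ = π.
Bracket: H₀ sin φ sin δ + cos φ cos δ sin H₀ = 3.1416×0.99255×0.72325 + 0.12187×0.69059×0.00000 = 2.255235 + 0.000000 = 2.255235.
Q̄ = (S₀/π) × [bracket] = (1988/π) × 2.255235 = 1427 W/m².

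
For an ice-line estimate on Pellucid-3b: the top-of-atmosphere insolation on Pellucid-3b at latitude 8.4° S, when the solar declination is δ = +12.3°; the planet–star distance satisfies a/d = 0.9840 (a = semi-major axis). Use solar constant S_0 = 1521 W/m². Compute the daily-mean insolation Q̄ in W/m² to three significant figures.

Q̄ ≈ 430 W/m²

cos h₀ = −tan(-8.4°) tan(+12.300°) = 0.0322, h₀ = 1.5386 rad.
Bracket: h₀ sin ϕ sin δ + cos ϕ cos δ sin h₀ = 1.5386×-0.14608×0.21303 + 0.98927×0.97705×0.99948 = -0.047880 + 0.966064 = 0.918184.
Inverse-square distance factor (a/d)² = 0.9840² = 0.968256.
Q̄ = (S_0/π) × 0.968256 × [bracket] = (1521/π) × 0.968256 × 0.918184 = 430.4 W/m².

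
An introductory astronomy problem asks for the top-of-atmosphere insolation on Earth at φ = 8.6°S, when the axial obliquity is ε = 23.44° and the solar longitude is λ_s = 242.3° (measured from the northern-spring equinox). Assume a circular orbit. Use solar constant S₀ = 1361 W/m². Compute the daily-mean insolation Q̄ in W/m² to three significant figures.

Q̄ ≈ 437 W/m²

Solar declination: sin δ = sin ε · sin λ_s = sin 23.44° × sin 242.3° = -0.35220, so δ = -20.622°.
cos H₀ = −tan(-8.6°) tan(-20.622°) = -0.0569, H₀ = 1.6277 rad.
Bracket: H₀ sin φ sin δ + cos φ cos δ sin H₀ = 1.6277×-0.14954×-0.35220 + 0.98876×0.93592×0.99838 = 0.085728 + 0.923901 = 1.009629.
Q̄ = (S₀/π) × [bracket] = (1361/π) × 1.009629 = 437.4 W/m².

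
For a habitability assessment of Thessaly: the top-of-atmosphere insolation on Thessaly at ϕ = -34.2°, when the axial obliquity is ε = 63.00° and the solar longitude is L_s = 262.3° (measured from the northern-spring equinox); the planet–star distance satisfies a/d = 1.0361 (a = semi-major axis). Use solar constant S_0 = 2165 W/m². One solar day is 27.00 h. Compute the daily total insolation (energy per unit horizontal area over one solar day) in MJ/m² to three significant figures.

Solar declination: sin δ = sin ε · sin L_s = sin 63.00° × sin 262.3° = -0.88297, so δ = -62.003°.
cos h₀ = −tan(-34.2°) tan(-62.003°) = -1.2783 ≤ −1 ⇒ polar day, h₀ = π.
Bracket: h₀ sin ϕ sin δ + cos ϕ cos δ sin h₀ = 3.1416×-0.56208×-0.88297 + 0.82708×0.46942×0.00000 = 1.559175 + 0.000000 = 1.559175.
Inverse-square distance factor (a/d)² = 1.0361² = 1.073503.
Q̄ = (S_0/π) × 1.073503 × [bracket] = (2165/π) × 1.073503 × 1.559175 = 1153.5 W/m².
Daily total = Q̄ × 27.00 h × 3600 s/h = 1153.5 × 27.00 × 3600 / 10⁶ = 112.1 MJ/m².

112 MJ/m²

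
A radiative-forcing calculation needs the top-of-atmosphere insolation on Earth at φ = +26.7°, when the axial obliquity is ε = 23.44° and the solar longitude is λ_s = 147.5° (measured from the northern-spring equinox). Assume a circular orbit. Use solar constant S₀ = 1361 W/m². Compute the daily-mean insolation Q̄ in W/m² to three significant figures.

Solar declination: sin δ = sin ε · sin λ_s = sin 23.44° × sin 147.5° = 0.21373, so δ = +12.341°.
cos H₀ = −tan(+26.7°) tan(+12.341°) = -0.1100, H₀ = 1.6811 rad.
Bracket: H₀ sin φ sin δ + cos φ cos δ sin H₀ = 1.6811×0.44932×0.21373 + 0.89337×0.97689×0.99393 = 0.161441 + 0.867427 = 1.028868.
Q̄ = (S₀/π) × [bracket] = (1361/π) × 1.028868 = 445.7 W/m².

Q̄ ≈ 446 W/m²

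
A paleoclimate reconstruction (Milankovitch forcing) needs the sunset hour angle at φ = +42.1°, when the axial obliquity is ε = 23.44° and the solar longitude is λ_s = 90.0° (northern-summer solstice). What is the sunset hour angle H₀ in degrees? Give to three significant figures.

Solar declination: sin δ = sin ε · sin λ_s = sin 23.44° × sin 90.0° = 0.39779, so δ = +23.440°.
cos H₀ = −tan φ · tan δ = −tan(+42.1°) × tan(+23.440°) = -0.3918, so H₀ = 1.9733 rad = 113.06°.

H₀ = 113°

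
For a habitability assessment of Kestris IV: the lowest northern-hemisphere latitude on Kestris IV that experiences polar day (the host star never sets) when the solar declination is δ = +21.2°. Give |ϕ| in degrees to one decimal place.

Polar day requires cos h₀ = −tan ϕ tan δ ≤ −1, i.e. tan ϕ tan δ ≥ 1.
The boundary is |tan ϕ| · |tan δ| = 1, so |ϕ| = 90° − |δ| = 90° − 21.2° = 68.8° in the northern hemisphere.

|ϕ| = 68.8°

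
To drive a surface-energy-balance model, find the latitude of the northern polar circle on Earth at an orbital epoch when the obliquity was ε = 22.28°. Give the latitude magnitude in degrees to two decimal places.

The polar circle is the lowest latitude that experiences at least one full rotation of continuous daylight at the northern-summer solstice; it lies at |ϕ| = 90° − ε = 90° − 22.28° = 67.72°.

67.72°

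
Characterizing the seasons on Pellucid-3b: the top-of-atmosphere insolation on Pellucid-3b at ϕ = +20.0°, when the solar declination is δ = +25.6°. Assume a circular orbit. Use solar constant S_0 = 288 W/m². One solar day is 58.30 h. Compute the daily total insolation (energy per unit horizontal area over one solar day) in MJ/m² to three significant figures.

21.0 MJ/m²

cos h₀ = −tan(+20.0°) tan(+25.600°) = -0.1744, h₀ = 1.7461 rad.
Bracket: h₀ sin ϕ sin δ + cos ϕ cos δ sin h₀ = 1.7461×0.34202×0.43209 + 0.93969×0.90183×0.98468 = 0.258045 + 0.834458 = 1.092503.
Q̄ = (S_0/π) × [bracket] = (288/π) × 1.092503 = 100.15 W/m².
Daily total = Q̄ × 58.30 h × 3600 s/h = 100.15 × 58.30 × 3600 / 10⁶ = 21.02 MJ/m².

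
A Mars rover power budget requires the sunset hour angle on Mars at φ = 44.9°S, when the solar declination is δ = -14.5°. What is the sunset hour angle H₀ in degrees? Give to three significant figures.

H₀ = 105°

cos H₀ = −tan φ · tan δ = −tan(-44.9°) × tan(-14.500°) = -0.2577, so H₀ = 1.8315 rad = 104.93°.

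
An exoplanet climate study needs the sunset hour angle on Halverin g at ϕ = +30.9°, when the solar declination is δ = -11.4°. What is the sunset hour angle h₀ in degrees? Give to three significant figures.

cos h₀ = −tan ϕ · tan δ = −tan(+30.9°) × tan(-11.400°) = 0.1207, so h₀ = 1.4498 rad = 83.07°.

h₀ = 83.1°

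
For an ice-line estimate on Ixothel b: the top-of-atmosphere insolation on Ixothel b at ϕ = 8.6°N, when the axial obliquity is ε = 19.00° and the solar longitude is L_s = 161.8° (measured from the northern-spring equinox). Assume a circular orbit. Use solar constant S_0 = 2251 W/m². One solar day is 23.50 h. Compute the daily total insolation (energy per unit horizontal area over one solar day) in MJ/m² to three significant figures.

Solar declination: sin δ = sin ε · sin L_s = sin 19.00° × sin 161.8° = 0.10169, so δ = +5.836°.
cos h₀ = −tan(+8.6°) tan(+5.836°) = -0.0155, h₀ = 1.5863 rad.
Bracket: h₀ sin ϕ sin δ + cos ϕ cos δ sin h₀ = 1.5863×0.14954×0.10169 + 0.98876×0.99482×0.99988 = 0.024122 + 0.983520 = 1.007642.
Q̄ = (S_0/π) × [bracket] = (2251/π) × 1.007642 = 721.99 W/m².
Daily total = Q̄ × 23.50 h × 3600 s/h = 721.99 × 23.50 × 3600 / 10⁶ = 61.08 MJ/m².

61.1 MJ/m²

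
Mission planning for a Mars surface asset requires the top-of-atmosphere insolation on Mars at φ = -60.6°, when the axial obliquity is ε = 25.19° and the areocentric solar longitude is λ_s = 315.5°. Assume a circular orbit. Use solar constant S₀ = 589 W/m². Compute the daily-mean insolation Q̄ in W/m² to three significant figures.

Q̄ ≈ 178 W/m²

sin δ = sin 25.19° × sin 315.5° = -0.29832, so δ = -17.357°.
cos H₀ = −tan(-60.6°) tan(-17.357°) = -0.5547, H₀ = 2.1588 rad.
Bracket: H₀ sin φ sin δ + cos φ cos δ sin H₀ = 2.1588×-0.87121×-0.29832 + 0.49090×0.95447×0.83205 = 0.561071 + 0.389856 = 0.950927.
Q̄ = (S₀/π) × [bracket] = (589/π) × 0.950927 = 178.3 W/m².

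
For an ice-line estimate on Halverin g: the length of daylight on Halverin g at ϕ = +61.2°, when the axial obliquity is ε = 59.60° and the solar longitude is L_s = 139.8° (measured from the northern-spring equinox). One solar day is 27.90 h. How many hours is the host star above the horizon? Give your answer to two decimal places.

27.90 h

Solar declination: sin δ = sin ε · sin L_s = sin 59.60° × sin 139.8° = 0.55672, so δ = +33.829°.
Sunrise equation: cos h₀ = −tan ϕ · tan δ = -1.2190 ≤ −1, so the host star never sets (polar day) and h₀ = π.
Daylight = 2h₀/(2π) × 27.90 h = (3.1416/π) × 27.90 = 27.90 h.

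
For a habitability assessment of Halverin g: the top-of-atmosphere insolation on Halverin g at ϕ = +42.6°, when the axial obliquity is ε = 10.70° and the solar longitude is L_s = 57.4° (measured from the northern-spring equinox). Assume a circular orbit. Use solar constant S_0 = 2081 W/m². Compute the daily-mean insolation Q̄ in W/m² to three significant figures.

Q̄ ≈ 597 W/m²

Solar declination: sin δ = sin ε · sin L_s = sin 10.70° × sin 57.4° = 0.15642, so δ = +8.999°.
cos h₀ = −tan(+42.6°) tan(+8.999°) = -0.1456, h₀ = 1.7169 rad.
Bracket: h₀ sin ϕ sin δ + cos ϕ cos δ sin h₀ = 1.7169×0.67688×0.15642 + 0.73610×0.98769×0.98934 = 0.181781 + 0.719288 = 0.901069.
Q̄ = (S_0/π) × [bracket] = (2081/π) × 0.901069 = 596.9 W/m².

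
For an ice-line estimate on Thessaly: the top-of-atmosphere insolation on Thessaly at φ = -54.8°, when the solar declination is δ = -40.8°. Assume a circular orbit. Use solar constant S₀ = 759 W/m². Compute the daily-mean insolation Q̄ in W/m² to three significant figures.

Q̄ ≈ 405 W/m²

cos H₀ = −tan(-54.8°) tan(-40.800°) = -1.2236 ≤ −1 ⇒ polar day, H₀ = π.
Bracket: H₀ sin φ sin δ + cos φ cos δ sin H₀ = 3.1416×-0.81714×-0.65342 + 0.57643×0.75700×0.00000 = 1.677412 + 0.000000 = 1.677412.
Q̄ = (S₀/π) × [bracket] = (759/π) × 1.677412 = 405.3 W/m².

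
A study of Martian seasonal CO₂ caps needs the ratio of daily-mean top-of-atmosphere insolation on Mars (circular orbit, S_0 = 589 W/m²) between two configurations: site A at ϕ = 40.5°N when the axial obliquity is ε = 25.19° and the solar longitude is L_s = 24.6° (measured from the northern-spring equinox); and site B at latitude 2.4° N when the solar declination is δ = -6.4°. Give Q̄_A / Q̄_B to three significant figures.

Q̄_A / Q̄_B ≈ 0.952

— Configuration A (ϕ=+40.5°):
Solar declination: sin δ = sin ε · sin L_s = sin 25.19° × sin 24.6° = 0.17718, so δ = +10.205°.
cos h₀ = −tan(+40.5°) tan(+10.205°) = -0.1538, h₀ = 1.7252 rad.
Bracket: h₀ sin ϕ sin δ + cos ϕ cos δ sin h₀ = 1.7252×0.64945×0.17718 + 0.76041×0.98418×0.98811 = 0.198518 + 0.739482 = 0.938000.
Q̄ = (S_0/π) × [bracket] = (589/π) × 0.938000 = 175.86 W/m².
— Configuration B (ϕ=+2.4°):
cos h₀ = −tan(+2.4°) tan(-6.400°) = 0.0047, h₀ = 1.5661 rad.
Bracket: h₀ sin ϕ sin δ + cos ϕ cos δ sin h₀ = 1.5661×0.04188×-0.11147 + 0.99912×0.99377×0.99999 = -0.007311 + 0.992886 = 0.985575.
Q̄ = (S_0/π) × [bracket] = (589/π) × 0.985575 = 184.78 W/m².
Ratio Q̄_A / Q̄_B = 175.86 / 184.78 = 0.9517.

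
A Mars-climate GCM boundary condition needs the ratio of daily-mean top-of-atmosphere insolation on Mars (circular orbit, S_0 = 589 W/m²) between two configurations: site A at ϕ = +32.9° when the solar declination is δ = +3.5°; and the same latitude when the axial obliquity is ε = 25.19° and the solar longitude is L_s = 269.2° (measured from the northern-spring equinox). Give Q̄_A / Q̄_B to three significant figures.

Q̄_A / Q̄_B ≈ 2.06

— Configuration A (ϕ=+32.9°):
cos h₀ = −tan(+32.9°) tan(+3.500°) = -0.0396, h₀ = 1.6104 rad.
Bracket: h₀ sin ϕ sin δ + cos ϕ cos δ sin h₀ = 1.6104×0.54317×0.06105 + 0.83962×0.99813×0.99922 = 0.053402 + 0.837396 = 0.890798.
Q̄ = (S_0/π) × [bracket] = (589/π) × 0.890798 = 167.01 W/m².
— Configuration B (ϕ=+32.9°):
Solar declination: sin δ = sin ε · sin L_s = sin 25.19° × sin 269.2° = -0.42558, so δ = -25.187°.
cos h₀ = −tan(+32.9°) tan(-25.187°) = 0.3042, h₀ = 1.2616 rad.
Bracket: h₀ sin ϕ sin δ + cos ϕ cos δ sin h₀ = 1.2616×0.54317×-0.42558 + 0.83962×0.90492×0.95259 = -0.291634 + 0.723767 = 0.432133.
Q̄ = (S_0/π) × [bracket] = (589/π) × 0.432133 = 81.018 W/m².
Ratio Q̄_A / Q̄_B = 167.01 / 81.018 = 2.061.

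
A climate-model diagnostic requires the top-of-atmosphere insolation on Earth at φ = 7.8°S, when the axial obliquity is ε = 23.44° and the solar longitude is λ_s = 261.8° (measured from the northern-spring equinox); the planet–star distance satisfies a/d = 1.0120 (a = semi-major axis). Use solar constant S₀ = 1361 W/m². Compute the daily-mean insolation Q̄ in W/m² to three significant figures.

Solar declination: sin δ = sin ε · sin λ_s = sin 23.44° × sin 261.8° = -0.39372, so δ = -23.186°.
cos H₀ = −tan(-7.8°) tan(-23.186°) = -0.0587, H₀ = 1.6295 rad.
Bracket: H₀ sin φ sin δ + cos φ cos δ sin H₀ = 1.6295×-0.13572×-0.39372 + 0.99075×0.91923×0.99828 = 0.087073 + 0.909161 = 0.996234.
Inverse-square distance factor (a/d)² = 1.0120² = 1.024144.
Q̄ = (S₀/π) × 1.024144 × [bracket] = (1361/π) × 1.024144 × 0.996234 = 442.0 W/m².

Q̄ ≈ 442 W/m²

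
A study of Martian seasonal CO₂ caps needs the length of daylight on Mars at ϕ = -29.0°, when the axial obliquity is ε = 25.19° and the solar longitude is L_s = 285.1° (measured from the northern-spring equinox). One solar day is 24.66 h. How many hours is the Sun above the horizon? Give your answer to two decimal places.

Solar declination: sin δ = sin ε · sin L_s = sin 25.19° × sin 285.1° = -0.41093, so δ = -24.263°.
cos h₀ = −tan ϕ · tan δ = −tan(-29.0°) × tan(-24.263°) = -0.2498, so h₀ = 1.8233 rad = 104.47°.
Daylight = 2h₀/(2π) × 24.66 h = (1.8233/π) × 24.66 = 14.31 h.

14.31 h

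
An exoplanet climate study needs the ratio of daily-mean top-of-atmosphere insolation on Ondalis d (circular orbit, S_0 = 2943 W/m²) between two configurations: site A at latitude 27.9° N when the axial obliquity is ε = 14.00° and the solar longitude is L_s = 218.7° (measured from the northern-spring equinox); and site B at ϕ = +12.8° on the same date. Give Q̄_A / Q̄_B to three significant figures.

Q̄_A / Q̄_B ≈ 0.839

— Configuration A (ϕ=+27.9°):
Solar declination: sin δ = sin ε · sin L_s = sin 14.00° × sin 218.7° = -0.15126, so δ = -8.700°.
cos h₀ = −tan(+27.9°) tan(-8.700°) = 0.0810, h₀ = 1.4897 rad.
Bracket: h₀ sin ϕ sin δ + cos ϕ cos δ sin h₀ = 1.4897×0.46793×-0.15126 + 0.88377×0.98849×0.99671 = -0.105440 + 0.870724 = 0.765284.
Q̄ = (S_0/π) × [bracket] = (2943/π) × 0.765284 = 716.91 W/m².
— Configuration B (ϕ=+12.8°):
cos h₀ = −tan(+12.8°) tan(-8.700°) = 0.0348, h₀ = 1.5360 rad.
Bracket: h₀ sin ϕ sin δ + cos ϕ cos δ sin h₀ = 1.5360×0.22155×-0.15126 + 0.97515×0.98849×0.99940 = -0.051474 + 0.963348 = 0.911874.
Q̄ = (S_0/π) × [bracket] = (2943/π) × 0.911874 = 854.23 W/m².
Ratio Q̄_A / Q̄_B = 716.91 / 854.23 = 0.8392.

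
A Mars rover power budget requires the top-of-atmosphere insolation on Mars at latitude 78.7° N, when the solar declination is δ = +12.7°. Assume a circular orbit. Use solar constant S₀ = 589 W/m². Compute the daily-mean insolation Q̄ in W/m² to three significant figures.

cos H₀ = −tan(+78.7°) tan(+12.700°) = -1.1278 ≤ −1 ⇒ polar day, H₀ = π.
Bracket: H₀ sin φ sin δ + cos φ cos δ sin H₀ = 3.1416×0.98061×0.21985 + 0.19595×0.97553×0.00000 = 0.677288 + 0.000000 = 0.677288.
Q̄ = (S₀/π) × [bracket] = (589/π) × 0.677288 = 127.0 W/m².

Q̄ ≈ 127 W/m²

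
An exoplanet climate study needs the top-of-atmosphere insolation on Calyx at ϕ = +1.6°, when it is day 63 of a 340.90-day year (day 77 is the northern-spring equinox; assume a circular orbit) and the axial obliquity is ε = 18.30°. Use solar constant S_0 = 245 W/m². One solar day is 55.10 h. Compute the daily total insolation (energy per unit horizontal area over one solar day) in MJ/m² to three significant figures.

15.4 MJ/m²

Solar longitude: L_s = 360° × (63 − 77)/340.90 = -14.784°, i.e. -14.784° + 360° = 345.216°.
sin δ = sin 18.30° × sin 345.216° = -0.08013, so δ = -4.596°.
cos h₀ = −tan(+1.6°) tan(-4.596°) = 0.0022, h₀ = 1.5686 rad.
Bracket: h₀ sin ϕ sin δ + cos ϕ cos δ sin h₀ = 1.5686×0.02792×-0.08013 + 0.99961×0.99678×1.00000 = -0.003509 + 0.996391 = 0.992882.
Q̄ = (S_0/π) × [bracket] = (245/π) × 0.992882 = 77.431 W/m².
Daily total = Q̄ × 55.10 h × 3600 s/h = 77.431 × 55.10 × 3600 / 10⁶ = 15.36 MJ/m².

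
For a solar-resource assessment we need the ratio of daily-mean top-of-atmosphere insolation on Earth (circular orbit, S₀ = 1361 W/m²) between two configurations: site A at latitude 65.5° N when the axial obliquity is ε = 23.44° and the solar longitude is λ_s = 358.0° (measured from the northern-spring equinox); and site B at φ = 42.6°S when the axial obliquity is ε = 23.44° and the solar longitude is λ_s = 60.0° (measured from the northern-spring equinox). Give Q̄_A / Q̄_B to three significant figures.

Q̄_A / Q̄_B ≈ 1.08

— Configuration A (φ=+65.5°):
Solar declination: sin δ = sin ε · sin λ_s = sin 23.44° × sin 358.0° = -0.01388, so δ = -0.795°.
cos H₀ = −tan(+65.5°) tan(-0.795°) = 0.0305, H₀ = 1.5403 rad.
Bracket: H₀ sin φ sin δ + cos φ cos δ sin H₀ = 1.5403×0.90996×-0.01388 + 0.41469×0.99990×0.99954 = -0.019454 + 0.414458 = 0.395004.
Q̄ = (S₀/π) × [bracket] = (1361/π) × 0.395004 = 171.12 W/m².
— Configuration B (φ=-42.6°):
Solar declination: sin δ = sin ε · sin λ_s = sin 23.44° × sin 60.0° = 0.34449, so δ = +20.151°.
cos H₀ = −tan(-42.6°) tan(+20.151°) = 0.3374, H₀ = 1.2266 rad.
Bracket: H₀ sin φ sin δ + cos φ cos δ sin H₀ = 1.2266×-0.67688×0.34449 + 0.73610×0.93879×0.94135 = -0.286017 + 0.650514 = 0.364497.
Q̄ = (S₀/π) × [bracket] = (1361/π) × 0.364497 = 157.91 W/m².
Ratio Q̄_A / Q̄_B = 171.12 / 157.91 = 1.084.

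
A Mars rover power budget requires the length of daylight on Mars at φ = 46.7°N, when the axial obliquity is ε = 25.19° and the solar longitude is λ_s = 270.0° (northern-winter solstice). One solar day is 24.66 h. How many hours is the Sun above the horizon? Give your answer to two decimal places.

8.23 h

Solar declination: sin δ = sin ε · sin λ_s = sin 25.19° × sin 270.0° = -0.42562, so δ = -25.190°.
cos H₀ = −tan φ · tan δ = −tan(+46.7°) × tan(-25.190°) = 0.4991, so H₀ = 1.0482 rad = 60.06°.
Daylight = 2H₀/(2π) × 24.66 h = (1.0482/π) × 24.66 = 8.23 h.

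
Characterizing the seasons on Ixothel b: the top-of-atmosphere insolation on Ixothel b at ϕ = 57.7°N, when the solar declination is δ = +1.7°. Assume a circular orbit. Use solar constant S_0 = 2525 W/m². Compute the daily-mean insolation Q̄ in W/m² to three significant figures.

cos h₀ = −tan(+57.7°) tan(+1.700°) = -0.0469, h₀ = 1.6178 rad.
Bracket: h₀ sin ϕ sin δ + cos ϕ cos δ sin h₀ = 1.6178×0.84526×0.02967 + 0.53435×0.99956×0.99890 = 0.040573 + 0.533527 = 0.574100.
Q̄ = (S_0/π) × [bracket] = (2525/π) × 0.574100 = 461.4 W/m².

Q̄ ≈ 461 W/m²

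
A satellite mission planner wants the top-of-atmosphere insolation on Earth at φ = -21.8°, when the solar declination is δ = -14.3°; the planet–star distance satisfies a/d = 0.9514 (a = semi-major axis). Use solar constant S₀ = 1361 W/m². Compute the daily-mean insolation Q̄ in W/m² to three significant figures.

cos H₀ = −tan(-21.8°) tan(-14.300°) = -0.1020, H₀ = 1.6729 rad.
Bracket: H₀ sin φ sin δ + cos φ cos δ sin H₀ = 1.6729×-0.37137×-0.24700 + 0.92849×0.96902×0.99479 = 0.153452 + 0.895038 = 1.048490.
Inverse-square distance factor (a/d)² = 0.9514² = 0.905162.
Q̄ = (S₀/π) × 0.905162 × [bracket] = (1361/π) × 0.905162 × 1.048490 = 411.1 W/m².

Q̄ ≈ 411 W/m²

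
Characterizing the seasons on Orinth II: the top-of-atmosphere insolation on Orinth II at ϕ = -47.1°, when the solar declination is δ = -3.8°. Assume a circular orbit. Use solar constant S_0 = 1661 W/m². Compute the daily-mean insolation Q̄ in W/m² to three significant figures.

cos h₀ = −tan(-47.1°) tan(-3.800°) = -0.0715, h₀ = 1.6423 rad.
Bracket: h₀ sin ϕ sin δ + cos ϕ cos δ sin h₀ = 1.6423×-0.73254×-0.06627 + 0.68072×0.99780×0.99744 = 0.079726 + 0.677484 = 0.757210.
Q̄ = (S_0/π) × [bracket] = (1661/π) × 0.757210 = 400.3 W/m².

Q̄ ≈ 400 W/m²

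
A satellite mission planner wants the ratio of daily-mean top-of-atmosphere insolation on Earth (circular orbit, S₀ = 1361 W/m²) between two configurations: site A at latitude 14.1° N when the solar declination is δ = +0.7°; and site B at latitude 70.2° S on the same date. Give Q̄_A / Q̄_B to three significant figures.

— Configuration A (φ=+14.1°):
cos H₀ = −tan(+14.1°) tan(+0.700°) = -0.0031, H₀ = 1.5739 rad.
Bracket: H₀ sin φ sin δ + cos φ cos δ sin H₀ = 1.5739×0.24362×0.01222 + 0.96987×0.99993×1.00000 = 0.004686 + 0.969802 = 0.974488.
Q̄ = (S₀/π) × [bracket] = (1361/π) × 0.974488 = 422.17 W/m².
— Configuration B (φ=-70.2°):
cos H₀ = −tan(-70.2°) tan(+0.700°) = 0.0339, H₀ = 1.5369 rad.
Bracket: H₀ sin φ sin δ + cos φ cos δ sin H₀ = 1.5369×-0.94088×0.01222 + 0.33874×0.99993×0.99942 = -0.017671 + 0.338520 = 0.320849.
Q̄ = (S₀/π) × [bracket] = (1361/π) × 0.320849 = 139.00 W/m².
Ratio Q̄_A / Q̄_B = 422.17 / 139.00 = 3.037.

Q̄_A / Q̄_B ≈ 3.04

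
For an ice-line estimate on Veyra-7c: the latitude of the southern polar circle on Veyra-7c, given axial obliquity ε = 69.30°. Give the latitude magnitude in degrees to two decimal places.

20.70°

The polar circle is the lowest latitude that experiences at least one full rotation of continuous darkness at the northern-summer solstice; it lies at |ϕ| = 90° − ε = 90° − 69.30° = 20.70°.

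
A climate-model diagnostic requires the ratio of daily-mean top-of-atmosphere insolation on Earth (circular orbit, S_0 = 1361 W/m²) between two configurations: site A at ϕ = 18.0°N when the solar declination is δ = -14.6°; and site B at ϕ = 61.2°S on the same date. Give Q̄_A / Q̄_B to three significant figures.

— Configuration A (ϕ=+18.0°):
cos h₀ = −tan(+18.0°) tan(-14.600°) = 0.0846, h₀ = 1.4861 rad.
Bracket: h₀ sin ϕ sin δ + cos ϕ cos δ sin h₀ = 1.4861×0.30902×-0.25207 + 0.95106×0.96771×0.99641 = -0.115759 + 0.917046 = 0.801287.
Q̄ = (S_0/π) × [bracket] = (1361/π) × 0.801287 = 347.13 W/m².
— Configuration B (ϕ=-61.2°):
cos h₀ = −tan(-61.2°) tan(-14.600°) = -0.4738, h₀ = 2.0644 rad.
Bracket: h₀ sin ϕ sin δ + cos ϕ cos δ sin h₀ = 2.0644×-0.87631×-0.25207 + 0.48175×0.96771×0.88063 = 0.456008 + 0.410545 = 0.866553.
Q̄ = (S_0/π) × [bracket] = (1361/π) × 0.866553 = 375.41 W/m².
Ratio Q̄_A / Q̄_B = 347.13 / 375.41 = 0.9247.

Q̄_A / Q̄_B ≈ 0.925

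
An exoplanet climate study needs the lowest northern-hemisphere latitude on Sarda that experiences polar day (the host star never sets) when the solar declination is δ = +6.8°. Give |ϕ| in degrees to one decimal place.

|ϕ| = 83.2°

Polar day requires cos h₀ = −tan ϕ tan δ ≤ −1, i.e. tan ϕ tan δ ≥ 1.
The boundary is |tan ϕ| · |tan δ| = 1, so |ϕ| = 90° − |δ| = 90° − 6.8° = 83.2° in the northern hemisphere.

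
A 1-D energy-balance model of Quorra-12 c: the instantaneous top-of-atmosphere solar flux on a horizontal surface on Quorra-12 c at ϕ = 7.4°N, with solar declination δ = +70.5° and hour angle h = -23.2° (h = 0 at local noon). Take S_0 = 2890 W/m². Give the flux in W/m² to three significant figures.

cos θ_z = sin ϕ sin δ + cos ϕ cos δ cos h = 0.121408 + 0.304258 = 0.425666.
Flux = S_0 · cos θ_z = 2890 × 0.425666 = 1230 W/m².

1.23e+03 W/m²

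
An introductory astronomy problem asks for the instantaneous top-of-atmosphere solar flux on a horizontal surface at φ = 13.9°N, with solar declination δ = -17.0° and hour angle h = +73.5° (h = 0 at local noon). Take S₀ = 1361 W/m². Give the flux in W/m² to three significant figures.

263 W/m²

cos θ_z = sin φ sin δ + cos φ cos δ cos h = -0.070236 + 0.263652 = 0.193416.
Flux = S₀ · cos θ_z = 1361 × 0.193416 = 263.2 W/m².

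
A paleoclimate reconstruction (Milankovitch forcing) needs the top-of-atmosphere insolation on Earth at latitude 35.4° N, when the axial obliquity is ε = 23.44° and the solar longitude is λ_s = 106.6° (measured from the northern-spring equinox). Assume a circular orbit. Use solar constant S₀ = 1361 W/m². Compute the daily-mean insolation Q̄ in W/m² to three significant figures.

Solar declination: sin δ = sin ε · sin λ_s = sin 23.44° × sin 106.6° = 0.38121, so δ = +22.409°.
cos H₀ = −tan(+35.4°) tan(+22.409°) = -0.2930, H₀ = 1.8682 rad.
Bracket: H₀ sin φ sin δ + cos φ cos δ sin H₀ = 1.8682×0.57928×0.38121 + 0.81513×0.92449×0.95610 = 0.412550 + 0.720497 = 1.133047.
Q̄ = (S₀/π) × [bracket] = (1361/π) × 1.133047 = 490.9 W/m².

Q̄ ≈ 491 W/m²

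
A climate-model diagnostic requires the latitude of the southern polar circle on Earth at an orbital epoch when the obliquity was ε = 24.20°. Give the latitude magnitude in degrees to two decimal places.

The polar circle is the lowest latitude that experiences at least one full rotation of continuous darkness at the northern-summer solstice; it lies at |φ| = 90° − ε = 90° − 24.20° = 65.80°.

65.80°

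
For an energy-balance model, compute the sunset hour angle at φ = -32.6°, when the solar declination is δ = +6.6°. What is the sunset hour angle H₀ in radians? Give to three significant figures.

cos H₀ = −tan φ · tan δ = −tan(-32.6°) × tan(+6.600°) = 0.0740, so H₀ = 1.4967 rad = 85.76°.

H₀ = 1.50 rad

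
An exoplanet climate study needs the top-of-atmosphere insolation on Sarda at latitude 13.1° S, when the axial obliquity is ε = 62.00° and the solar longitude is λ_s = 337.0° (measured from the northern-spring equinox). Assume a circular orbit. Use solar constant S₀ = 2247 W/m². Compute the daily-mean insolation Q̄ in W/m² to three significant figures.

Q̄ ≈ 744 W/m²

Solar declination: sin δ = sin ε · sin λ_s = sin 62.00° × sin 337.0° = -0.34500, so δ = -20.181°.
cos H₀ = −tan(-13.1°) tan(-20.181°) = -0.0855, H₀ = 1.6564 rad.
Bracket: H₀ sin φ sin δ + cos φ cos δ sin H₀ = 1.6564×-0.22665×-0.34500 + 0.97398×0.93860×0.99634 = 0.129521 + 0.910832 = 1.040353.
Q̄ = (S₀/π) × [bracket] = (2247/π) × 1.040353 = 744.1 W/m².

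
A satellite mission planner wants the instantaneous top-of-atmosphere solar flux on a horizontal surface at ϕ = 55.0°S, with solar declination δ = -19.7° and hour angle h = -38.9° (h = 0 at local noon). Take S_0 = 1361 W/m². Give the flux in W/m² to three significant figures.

948 W/m²

cos θ_z = sin ϕ sin δ + cos ϕ cos δ cos h = 0.276132 + 0.420255 = 0.696387.
Flux = S_0 · cos θ_z = 1361 × 0.696387 = 947.8 W/m².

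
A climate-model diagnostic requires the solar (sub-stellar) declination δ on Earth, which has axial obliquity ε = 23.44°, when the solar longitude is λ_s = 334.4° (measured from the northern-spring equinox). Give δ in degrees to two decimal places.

sin δ = sin ε · sin λ_s = sin 23.44° × sin 334.4° = -0.171879.
δ = arcsin(-0.171879) = -9.90°.

δ = -9.90°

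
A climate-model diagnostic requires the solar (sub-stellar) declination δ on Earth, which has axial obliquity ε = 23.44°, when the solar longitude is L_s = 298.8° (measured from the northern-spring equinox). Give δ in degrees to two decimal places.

sin δ = sin ε · sin L_s = sin 23.44° × sin 298.8° = -0.348585.
δ = arcsin(-0.348585) = -20.40°.

δ = -20.40°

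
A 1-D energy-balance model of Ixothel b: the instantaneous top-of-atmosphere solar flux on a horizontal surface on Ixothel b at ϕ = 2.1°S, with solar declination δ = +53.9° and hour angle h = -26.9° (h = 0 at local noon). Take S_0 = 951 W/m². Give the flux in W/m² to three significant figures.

cos θ_z = sin ϕ sin δ + cos ϕ cos δ cos h = -0.029608 + 0.525091 = 0.495483.
Flux = S_0 · cos θ_z = 951 × 0.495483 = 471.2 W/m².

471 W/m²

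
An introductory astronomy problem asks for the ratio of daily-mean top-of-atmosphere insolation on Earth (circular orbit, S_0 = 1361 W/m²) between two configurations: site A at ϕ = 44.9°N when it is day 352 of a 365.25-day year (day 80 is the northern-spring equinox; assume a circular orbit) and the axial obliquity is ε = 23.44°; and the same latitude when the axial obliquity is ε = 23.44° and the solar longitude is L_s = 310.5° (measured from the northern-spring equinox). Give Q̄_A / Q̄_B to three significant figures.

Q̄_A / Q̄_B ≈ 0.724

— Configuration A (ϕ=+44.9°):
Solar longitude: L_s = 360° × (352 − 80)/365.25 = 268.090°.
sin δ = sin 23.44° × sin 268.090° = -0.39757, so δ = -23.426°.
cos h₀ = −tan(+44.9°) tan(-23.426°) = 0.4318, h₀ = 1.1243 rad.
Bracket: h₀ sin ϕ sin δ + cos ϕ cos δ sin h₀ = 1.1243×0.70587×-0.39757 + 0.70834×0.91757×0.90198 = -0.315515 + 0.586243 = 0.270728.
Q̄ = (S_0/π) × [bracket] = (1361/π) × 0.270728 = 117.28 W/m².
— Configuration B (ϕ=+44.9°):
Solar declination: sin δ = sin ε · sin L_s = sin 23.44° × sin 310.5° = -0.30248, so δ = -17.607°.
cos h₀ = −tan(+44.9°) tan(-17.607°) = 0.3162, h₀ = 1.2490 rad.
Bracket: h₀ sin ϕ sin δ + cos ϕ cos δ sin h₀ = 1.2490×0.70587×-0.30248 + 0.70834×0.95316×0.94868 = -0.266676 + 0.640512 = 0.373836.
Q̄ = (S_0/π) × [bracket] = (1361/π) × 0.373836 = 161.95 W/m².
Ratio Q̄_A / Q̄_B = 117.28 / 161.95 = 0.7242.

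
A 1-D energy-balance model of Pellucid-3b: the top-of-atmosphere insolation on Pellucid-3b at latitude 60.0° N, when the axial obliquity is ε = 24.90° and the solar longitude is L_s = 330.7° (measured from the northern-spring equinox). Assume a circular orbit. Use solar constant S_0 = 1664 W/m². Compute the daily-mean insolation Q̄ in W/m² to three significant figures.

Q̄ ≈ 128 W/m²

Solar declination: sin δ = sin ε · sin L_s = sin 24.90° × sin 330.7° = -0.20605, so δ = -11.891°.
cos h₀ = −tan(+60.0°) tan(-11.891°) = 0.3647, h₀ = 1.1975 rad.
Bracket: h₀ sin ϕ sin δ + cos ϕ cos δ sin h₀ = 1.1975×0.86603×-0.20605 + 0.50000×0.97854×0.93112 = -0.213688 + 0.455569 = 0.241881.
Q̄ = (S_0/π) × [bracket] = (1664/π) × 0.241881 = 128.1 W/m².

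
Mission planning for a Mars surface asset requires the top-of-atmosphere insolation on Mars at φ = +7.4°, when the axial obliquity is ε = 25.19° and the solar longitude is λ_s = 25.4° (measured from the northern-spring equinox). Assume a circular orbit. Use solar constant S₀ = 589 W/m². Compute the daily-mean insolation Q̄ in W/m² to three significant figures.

Q̄ ≈ 190 W/m²

Solar declination: sin δ = sin ε · sin λ_s = sin 25.19° × sin 25.4° = 0.18256, so δ = +10.519°.
cos H₀ = −tan(+7.4°) tan(+10.519°) = -0.0241, H₀ = 1.5949 rad.
Bracket: H₀ sin φ sin δ + cos φ cos δ sin H₀ = 1.5949×0.12880×0.18256 + 0.99167×0.98319×0.99971 = 0.037502 + 0.974717 = 1.012219.
Q̄ = (S₀/π) × [bracket] = (589/π) × 1.012219 = 189.8 W/m².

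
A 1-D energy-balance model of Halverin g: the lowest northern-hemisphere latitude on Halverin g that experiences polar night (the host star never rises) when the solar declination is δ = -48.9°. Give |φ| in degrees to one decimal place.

|φ| = 41.1°

Polar night requires cos H₀ = −tan φ tan δ ≥ 1, i.e. tan φ tan δ ≤ −1.
The boundary is |tan φ| · |tan δ| = 1, so |φ| = 90° − |δ| = 90° − 48.9° = 41.1° in the northern hemisphere.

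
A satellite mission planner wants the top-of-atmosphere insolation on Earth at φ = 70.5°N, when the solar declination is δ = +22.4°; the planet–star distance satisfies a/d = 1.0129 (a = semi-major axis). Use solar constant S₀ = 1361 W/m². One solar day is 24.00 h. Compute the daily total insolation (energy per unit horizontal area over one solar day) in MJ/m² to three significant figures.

cos H₀ = −tan(+70.5°) tan(+22.400°) = -1.1639 ≤ −1 ⇒ polar day, H₀ = π.
Bracket: H₀ sin φ sin δ + cos φ cos δ sin H₀ = 3.1416×0.94264×0.38107 + 0.33381×0.92455×0.00000 = 1.128500 + 0.000000 = 1.128500.
Inverse-square distance factor (a/d)² = 1.0129² = 1.025966.
Q̄ = (S₀/π) × 1.025966 × [bracket] = (1361/π) × 1.025966 × 1.128500 = 501.58 W/m².
Daily total = Q̄ × 24.00 h × 3600 s/h = 501.58 × 24.00 × 3600 / 10⁶ = 43.34 MJ/m².

43.3 MJ/m²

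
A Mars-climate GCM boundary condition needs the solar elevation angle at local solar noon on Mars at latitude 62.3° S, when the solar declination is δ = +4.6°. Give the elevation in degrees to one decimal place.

At local noon the hour angle is zero, so the zenith angle equals |φ − δ| = |-62.3° − (+4.600°)| = 66.900°.
Elevation = 90° − 66.900° = 23.1°.

23.1°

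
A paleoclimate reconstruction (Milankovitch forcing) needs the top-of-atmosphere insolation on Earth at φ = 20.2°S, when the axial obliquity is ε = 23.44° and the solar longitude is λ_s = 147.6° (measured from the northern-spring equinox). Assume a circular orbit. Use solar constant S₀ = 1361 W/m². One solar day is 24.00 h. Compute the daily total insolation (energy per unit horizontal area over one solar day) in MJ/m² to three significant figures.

Solar declination: sin δ = sin ε · sin λ_s = sin 23.44° × sin 147.6° = 0.21315, so δ = +12.307°.
cos H₀ = −tan(-20.2°) tan(+12.307°) = 0.0803, H₀ = 1.4904 rad.
Bracket: H₀ sin φ sin δ + cos φ cos δ sin H₀ = 1.4904×-0.34530×0.21315 + 0.93849×0.97702×0.99677 = -0.109694 + 0.913962 = 0.804268.
Q̄ = (S₀/π) × [bracket] = (1361/π) × 0.804268 = 348.42 W/m².
Daily total = Q̄ × 24.00 h × 3600 s/h = 348.42 × 24.00 × 3600 / 10⁶ = 30.10 MJ/m².

30.1 MJ/m²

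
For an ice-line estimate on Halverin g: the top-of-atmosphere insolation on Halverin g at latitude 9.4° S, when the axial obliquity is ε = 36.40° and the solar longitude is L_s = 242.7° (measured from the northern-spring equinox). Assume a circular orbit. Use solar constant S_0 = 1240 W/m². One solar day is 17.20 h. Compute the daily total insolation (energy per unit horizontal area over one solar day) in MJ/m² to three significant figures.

23.9 MJ/m²

Solar declination: sin δ = sin ε · sin L_s = sin 36.40° × sin 242.7° = -0.52732, so δ = -31.825°.
cos h₀ = −tan(-9.4°) tan(-31.825°) = -0.1027, h₀ = 1.6737 rad.
Bracket: h₀ sin ϕ sin δ + cos ϕ cos δ sin h₀ = 1.6737×-0.16333×-0.52732 + 0.98657×0.84967×0.99471 = 0.144151 + 0.833825 = 0.977976.
Q̄ = (S_0/π) × [bracket] = (1240/π) × 0.977976 = 386.01 W/m².
Daily total = Q̄ × 17.20 h × 3600 s/h = 386.01 × 17.20 × 3600 / 10⁶ = 23.90 MJ/m².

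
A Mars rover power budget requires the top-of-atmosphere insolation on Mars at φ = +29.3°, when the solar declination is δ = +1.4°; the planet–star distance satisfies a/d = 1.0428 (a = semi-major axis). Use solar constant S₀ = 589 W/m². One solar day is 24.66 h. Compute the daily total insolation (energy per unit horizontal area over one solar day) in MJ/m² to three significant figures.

16.1 MJ/m²

cos H₀ = −tan(+29.3°) tan(+1.400°) = -0.0137, H₀ = 1.5845 rad.
Bracket: H₀ sin φ sin δ + cos φ cos δ sin H₀ = 1.5845×0.48938×0.02443 + 0.87207×0.99970×0.99991 = 0.018944 + 0.871730 = 0.890674.
Inverse-square distance factor (a/d)² = 1.0428² = 1.087432.
Q̄ = (S₀/π) × 1.087432 × [bracket] = (589/π) × 1.087432 × 0.890674 = 181.59 W/m².
Daily total = Q̄ × 24.66 h × 3600 s/h = 181.59 × 24.66 × 3600 / 10⁶ = 16.12 MJ/m².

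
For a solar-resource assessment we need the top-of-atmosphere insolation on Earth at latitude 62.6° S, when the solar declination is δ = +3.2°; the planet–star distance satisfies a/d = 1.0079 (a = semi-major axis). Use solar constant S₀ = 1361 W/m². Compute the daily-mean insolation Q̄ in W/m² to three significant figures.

Q̄ ≈ 169 W/m²

cos H₀ = −tan(-62.6°) tan(+3.200°) = 0.1079, H₀ = 1.4627 rad.
Bracket: H₀ sin φ sin δ + cos φ cos δ sin H₀ = 1.4627×-0.88782×0.05582 + 0.46020×0.99844×0.99417 = -0.072489 + 0.456803 = 0.384314.
Inverse-square distance factor (a/d)² = 1.0079² = 1.015862.
Q̄ = (S₀/π) × 1.015862 × [bracket] = (1361/π) × 1.015862 × 0.384314 = 169.1 W/m².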